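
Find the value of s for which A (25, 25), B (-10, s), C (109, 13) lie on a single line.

Collinearity: (B − A) must be parallel to (C − A) = (84, -12).
Cross-multiplying the components: (s − 25)·(84) = (-35)·(-12).
Solving gives s = 30.

30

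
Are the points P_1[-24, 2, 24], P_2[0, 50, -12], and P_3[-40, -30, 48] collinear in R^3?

P_1P_2 = (24, 48, -36), P_1P_3 = (-16, -32, 24).
Each component of P_1P_3 is -2/3 times the corresponding component of P_1P_2, so P_1P_3 = -2/3·P_1P_2 and the points are collinear.

Yes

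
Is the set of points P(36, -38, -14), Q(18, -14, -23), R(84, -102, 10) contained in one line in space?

Yes

PQ = (-18, 24, -9), PR = (48, -64, 24).
PQ × PR = (0, 0, 0).
The cross product vanishes, so the three points are collinear.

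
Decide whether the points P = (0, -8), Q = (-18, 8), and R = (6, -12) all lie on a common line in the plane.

No

PQ = (-18, 16), PR = (6, -4).
det[PQ; PR] = (-18)(-4) − (16)(6) = -24.
The determinant is nonzero, so they are not collinear.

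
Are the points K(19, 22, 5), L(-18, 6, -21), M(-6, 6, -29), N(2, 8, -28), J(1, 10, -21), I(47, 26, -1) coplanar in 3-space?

The plane through K, L, M has normal n = KL × KM = (128, -608, 192) and equation n·P = -9984.
Checking the remaining points: n·N = -9984, n·J = -9984, n·I = -9984.
All equal -9984, so all 6 points lie in one plane.

Yes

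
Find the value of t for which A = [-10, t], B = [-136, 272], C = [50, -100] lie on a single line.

20

Collinearity: (A − B) must be parallel to (C − B) = (186, -372).
Cross-multiplying the components: (t − 272)·(186) = (126)·(-372).
Solving gives t = 20.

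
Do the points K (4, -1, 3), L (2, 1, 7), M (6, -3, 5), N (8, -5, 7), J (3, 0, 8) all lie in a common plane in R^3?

Yes

The plane through K, L, M has normal n = KL × KM = (12, 12, 0) and equation n·P = 36.
Checking the remaining points: n·N = 36, n·J = 36.
All equal 36, so all 5 points lie in one plane.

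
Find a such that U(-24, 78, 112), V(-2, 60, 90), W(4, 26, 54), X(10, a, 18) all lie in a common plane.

The points are coplanar iff UV · (UW × UX) = 0.
Expanding, this is linear in a: (660)a + (5280) = 0.
So a = -8.

-8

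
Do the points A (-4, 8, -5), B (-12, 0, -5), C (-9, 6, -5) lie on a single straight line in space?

AB = (-8, -8, 0), AC = (-5, -2, 0).
Comparing components 1 and 2: (-8)(-2) − (-8)(-5) = -24 ≠ 0, so AB and AC are not parallel and the points are not collinear.

No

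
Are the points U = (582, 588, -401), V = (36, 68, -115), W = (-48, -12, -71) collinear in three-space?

UV = (-546, -520, 286), UW = (-630, -600, 330).
Each component of UW is 15/13 times the corresponding component of UV, so UW = 15/13·UV and the points are collinear.

Yes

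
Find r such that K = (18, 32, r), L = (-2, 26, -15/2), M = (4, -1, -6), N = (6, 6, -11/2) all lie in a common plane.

-5/2

Coplanarity ⇔ det[KL; KM; KN] = 0.
Expanding, this is linear in r: (-96)r + (-240) = 0.
So r = -5/2.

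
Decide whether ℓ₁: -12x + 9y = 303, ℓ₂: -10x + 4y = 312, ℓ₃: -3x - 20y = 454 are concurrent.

Yes

Intersecting ℓ₁ and ℓ₂: solving the 2×2 system gives (x, y) = (-38, -17).
Substitute into ℓ₃: (-3)(-38) + (-20)(-17) = 454.
This equals 454, so (-38, -17) lies on all three lines and they are concurrent.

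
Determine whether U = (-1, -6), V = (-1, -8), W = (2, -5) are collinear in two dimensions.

UV = (0, -2), UW = (3, 1).
Twice the signed area of △UVW is (0)(1) − (-2)(3) = 6.
The area is nonzero, so the three points are not collinear.

No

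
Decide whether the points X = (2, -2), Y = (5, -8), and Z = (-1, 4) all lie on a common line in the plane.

XY = (3, -6), XZ = (-3, 6).
Checking proportionality: XZ = -1·XY, so the vectors are parallel and the points are collinear.

Yes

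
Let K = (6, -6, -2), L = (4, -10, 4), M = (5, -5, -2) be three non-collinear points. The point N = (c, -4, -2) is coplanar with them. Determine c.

4

The plane through K, L, M has equation −6x − 6y − 6z = 12.
Substituting N: (-6)c + (36) = 12, so c = 4.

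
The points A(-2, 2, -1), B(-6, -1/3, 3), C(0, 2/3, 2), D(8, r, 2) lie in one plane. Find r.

Normal to plane ABC: n = (-5/3, 20, 10); plane equation n·P = 100/3.
Requiring n·D = 100/3: (20)r + (20/3) = 100/3.
So r = 4/3.

4/3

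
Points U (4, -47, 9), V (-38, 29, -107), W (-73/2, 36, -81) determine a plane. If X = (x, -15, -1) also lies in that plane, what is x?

A normal to the plane is n = UV × UW = (2788, 918, -408).
X lies in the plane iff n · UX = 0.
This gives (2788)x + (22304) = 0, so x = -8.

-8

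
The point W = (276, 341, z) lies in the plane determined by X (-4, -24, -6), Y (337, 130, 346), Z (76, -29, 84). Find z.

240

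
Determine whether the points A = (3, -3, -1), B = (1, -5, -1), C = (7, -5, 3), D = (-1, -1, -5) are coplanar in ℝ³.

Yes

With A as base: AB = (-2, -2, 0), AC = (4, -2, 4), AD = (-4, 2, -4).
AC × AD = (0, 0, 0).
AB · (AC × AD) = 0.
The scalar triple product vanishes, so the four points are coplanar.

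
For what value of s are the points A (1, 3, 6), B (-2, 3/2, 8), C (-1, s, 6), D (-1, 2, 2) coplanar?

2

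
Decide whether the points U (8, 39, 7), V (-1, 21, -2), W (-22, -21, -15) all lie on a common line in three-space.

UV = (-9, -18, -9), UW = (-30, -60, -22).
UV × UW = (-144, 72, 0).
The cross product is nonzero, so the points do not lie on one line.

No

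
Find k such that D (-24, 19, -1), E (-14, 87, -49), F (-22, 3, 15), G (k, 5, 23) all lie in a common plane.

Normal to plane DEF: n = (320, -256, -296); plane equation n·P = -12248.
Requiring n·G = -12248: (320)k + (-8088) = -12248.
So k = -13.

-13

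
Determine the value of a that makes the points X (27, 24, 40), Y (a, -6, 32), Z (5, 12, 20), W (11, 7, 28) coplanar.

11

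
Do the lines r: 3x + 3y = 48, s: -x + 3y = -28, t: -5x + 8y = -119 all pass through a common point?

Yes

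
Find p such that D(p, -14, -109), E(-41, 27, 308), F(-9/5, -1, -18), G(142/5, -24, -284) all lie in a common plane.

-256/5

The points are coplanar iff DE · (DF × DG) = 0.
Expanding, this is linear in p: (50)p + (2560) = 0.
So p = -256/5.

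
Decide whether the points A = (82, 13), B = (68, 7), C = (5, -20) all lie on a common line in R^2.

Yes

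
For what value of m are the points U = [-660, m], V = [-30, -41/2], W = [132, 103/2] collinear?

-601/2

The three points are collinear iff det[UV; UW] = 0.
This determinant is linear in m: (162)m + (48681) = 0, so m = -601/2.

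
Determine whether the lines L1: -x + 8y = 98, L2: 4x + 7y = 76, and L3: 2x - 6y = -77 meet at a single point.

Intersecting L1 and L2: solving the 2×2 system gives (x, y) = (-2, 12).
Substitute into L3: (2)(-2) + (-6)(12) = -76.
But L3 requires -77 ≠ -76, so the three lines have no common point.

No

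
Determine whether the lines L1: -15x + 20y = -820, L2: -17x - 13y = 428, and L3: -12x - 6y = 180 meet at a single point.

Intersecting L1 and L2: solving the 2×2 system gives (x, y) = (420/107, -4072/107).
Substitute into L3: (-12)(420/107) + (-6)(-4072/107) = 19392/107.
But L3 requires 180 ≠ 19392/107, so the three lines have no common point.

No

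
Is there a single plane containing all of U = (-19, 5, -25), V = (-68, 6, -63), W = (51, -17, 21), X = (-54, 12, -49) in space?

No

With U as base: UV = (-49, 1, -38), UW = (70, -22, 46), UX = (-35, 7, -24).
UW × UX = (206, 70, -280).
UV · (UW × UX) = 616.
Since 616 ≠ 0, the four points are not coplanar.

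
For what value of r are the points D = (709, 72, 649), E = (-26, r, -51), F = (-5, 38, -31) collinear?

37

Direction DF = (-714, -34, -680). From the x-coordinate of E, the parameter along the line is τ = (-26 − 709)/(-714) = 35/34.
Then r = 72 + 35/34·(-34) = 37.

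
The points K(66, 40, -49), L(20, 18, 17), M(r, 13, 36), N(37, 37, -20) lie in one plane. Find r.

5

Coplanarity ⇔ det[KL; KM; KN] = 0.
Expanding, this is linear in r: (440)r + (-2200) = 0.
So r = 5.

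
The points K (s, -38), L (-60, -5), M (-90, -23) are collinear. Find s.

Collinearity: (K − L) must be parallel to (M − L) = (-30, -18).
Cross-multiplying the components: (s − (-60))·(-18) = (-33)·(-30).
Solving gives s = -115.

-115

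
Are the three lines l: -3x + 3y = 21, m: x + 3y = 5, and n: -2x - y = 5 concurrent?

The three lines meet at one point iff the augmented coefficient matrix [aᵢ bᵢ cᵢ] has rank < 3, i.e. its determinant vanishes.
Here the determinant is 0.
It vanishes, so the lines are concurrent at (-4, 3).

Yes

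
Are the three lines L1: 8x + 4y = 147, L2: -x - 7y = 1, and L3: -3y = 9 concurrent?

Intersecting L1 and L2: solving the 2×2 system gives (x, y) = (1033/52, -155/52).
Substitute into L3: (0)(1033/52) + (-3)(-155/52) = 465/52.
But L3 requires 9 ≠ 465/52, so the three lines have no common point.

No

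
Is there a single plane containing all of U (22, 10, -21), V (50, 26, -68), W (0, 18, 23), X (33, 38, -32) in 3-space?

A normal to the plane through U, V, W is n = UV × UW = (1080, -198, 576).
The plane has equation n·P = 9684. For X: n·X = 9684.
Equal, so X lies in the plane and all four are coplanar.

Yes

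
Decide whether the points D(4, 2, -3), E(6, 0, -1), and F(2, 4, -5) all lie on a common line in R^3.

Yes

DE = (2, -2, 2), DF = (-2, 2, -2).
DE × DF = (0, 0, 0).
The cross product vanishes, so the three points are collinear.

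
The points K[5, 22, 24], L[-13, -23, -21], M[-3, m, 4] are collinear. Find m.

2

Collinearity requires KL × KM = 0; each component is linear in m.
The x-component gives (45)m + (-90) = 0, so m = 2.
The remaining components then also vanish.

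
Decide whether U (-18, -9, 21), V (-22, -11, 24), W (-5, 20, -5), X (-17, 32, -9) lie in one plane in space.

Yes

With U as base: UV = (-4, -2, 3), UW = (13, 29, -26), UX = (1, 41, -30).
UW × UX = (196, 364, 504).
UV · (UW × UX) = 0.
The scalar triple product vanishes, so the four points are coplanar.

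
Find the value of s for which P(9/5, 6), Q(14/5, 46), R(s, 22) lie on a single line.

11/5

Collinearity: (R − P) must be parallel to (Q − P) = (1, 40).
Cross-multiplying the components: (s − 9/5)·(40) = (16)·(1).
Solving gives s = 11/5.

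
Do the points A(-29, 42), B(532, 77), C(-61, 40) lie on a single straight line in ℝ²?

AB = (561, 35), AC = (-32, -2).
det[AB; AC] = (561)(-2) − (35)(-32) = -2.
The determinant is nonzero, so they are not collinear.

No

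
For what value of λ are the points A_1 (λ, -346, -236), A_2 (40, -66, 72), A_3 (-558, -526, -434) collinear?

-324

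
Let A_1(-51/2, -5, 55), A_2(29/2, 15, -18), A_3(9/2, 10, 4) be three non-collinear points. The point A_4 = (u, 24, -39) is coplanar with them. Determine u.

A normal to the plane is n = A_1A_2 × A_1A_3 = (75, -150, 0).
A_4 lies in the plane iff n · A_1A_4 = 0.
This gives (75)u + (-4875/2) = 0, so u = 65/2.

65/2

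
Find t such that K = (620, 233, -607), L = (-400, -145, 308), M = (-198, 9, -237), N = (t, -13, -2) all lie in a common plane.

-32

Coplanarity ⇔ det[KL; KM; KN] = 0.
Expanding, this is linear in t: (65100)t + (2083200) = 0.
So t = -32.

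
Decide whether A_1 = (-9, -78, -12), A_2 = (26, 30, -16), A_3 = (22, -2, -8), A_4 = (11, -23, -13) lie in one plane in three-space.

No

With A_1 as base: A_1A_2 = (35, 108, -4), A_1A_3 = (31, 76, 4), A_1A_4 = (20, 55, -1).
A_1A_3 × A_1A_4 = (-296, 111, 185).
A_1A_2 · (A_1A_3 × A_1A_4) = 888.
Since 888 ≠ 0, the four points are not coplanar.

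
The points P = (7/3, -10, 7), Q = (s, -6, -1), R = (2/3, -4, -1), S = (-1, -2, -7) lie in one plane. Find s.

Normal to plane PRS: n = (-20, 10/3, 20/3); plane equation n·X = -100/3.
Requiring n·Q = -100/3: (-20)s + (-80/3) = -100/3.
So s = 1/3.

1/3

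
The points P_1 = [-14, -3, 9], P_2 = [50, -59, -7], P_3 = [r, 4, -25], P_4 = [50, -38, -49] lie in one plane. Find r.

Coplanarity ⇔ det[P_1P_2; P_1P_3; P_1P_4] = 0.
Expanding, this is linear in r: (-2688)r + (-10752) = 0.
So r = -4.

-4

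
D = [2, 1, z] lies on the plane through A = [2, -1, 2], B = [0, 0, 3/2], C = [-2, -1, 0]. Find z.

3

Coplanarity requires AB · (AC × AD) = 0.
AB = (-2, 1, -1/2), AC = (-4, 0, -2); the triple product is linear in z with coefficient 4 and constant term -12.
Setting it to zero: z = 3.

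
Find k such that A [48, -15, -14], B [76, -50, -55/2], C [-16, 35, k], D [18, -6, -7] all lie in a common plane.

9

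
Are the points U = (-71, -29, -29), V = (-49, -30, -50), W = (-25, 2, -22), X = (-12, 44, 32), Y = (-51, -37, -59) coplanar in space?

No

The plane through U, V, W has normal n = UV × UW = (644, -1120, 728) and equation n·P = -34356.
Checking the remaining points: n·X = -33712, n·Y = -34356.
Since n·X = -33712 ≠ -34356, X is off the plane and the points are not all coplanar.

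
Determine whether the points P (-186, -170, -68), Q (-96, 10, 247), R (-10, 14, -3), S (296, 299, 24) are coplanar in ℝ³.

With P as base: PQ = (90, 180, 315), PR = (176, 184, 65), PS = (482, 469, 92).
PR × PS = (-13557, 15138, -6144).
PQ · (PR × PS) = -430650.
Since -430650 ≠ 0, the four points are not coplanar.

No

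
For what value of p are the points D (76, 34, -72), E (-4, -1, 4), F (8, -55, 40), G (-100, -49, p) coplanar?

Normal to plane DEF: n = (2844, 3792, 4740); plane equation n·P = 3792.
Requiring n·G = 3792: (4740)p + (-470208) = 3792.
So p = 100.

100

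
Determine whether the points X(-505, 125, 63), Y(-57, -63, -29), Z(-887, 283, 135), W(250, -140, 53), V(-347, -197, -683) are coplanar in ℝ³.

No

The plane through X, Y, Z has normal n = XY × XZ = (1000, 2888, -1032) and equation n·P = -209016.
Checking the remaining points: n·W = -209016, n·V = -211080.
Since n·V = -211080 ≠ -209016, V is off the plane and the points are not all coplanar.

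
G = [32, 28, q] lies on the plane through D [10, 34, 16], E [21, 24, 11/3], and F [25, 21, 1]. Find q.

94/3

The plane through D, E, F has equation −(31/3)x − 20y + 7z = -2014/3.
Substituting G: (7)q + (-2672/3) = -2014/3, so q = 94/3.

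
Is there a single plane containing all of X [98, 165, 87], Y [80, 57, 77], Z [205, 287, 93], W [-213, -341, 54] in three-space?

With X as base: XY = (-18, -108, -10), XZ = (107, 122, 6), XW = (-311, -506, -33).
XZ × XW = (-990, 1665, -16200).
XY · (XZ × XW) = 0.
The scalar triple product vanishes, so the four points are coplanar.

Yes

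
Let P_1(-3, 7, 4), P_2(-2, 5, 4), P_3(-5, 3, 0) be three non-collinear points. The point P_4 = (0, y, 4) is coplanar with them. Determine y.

1

The plane through P_1, P_2, P_3 has equation 8x + 4y − 8z = -28.
Substituting P_4: (4)y + (-32) = -28, so y = 1.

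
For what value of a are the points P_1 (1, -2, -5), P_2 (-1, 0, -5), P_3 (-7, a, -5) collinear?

Direction P_1P_2 = (-2, 2, 0). From the x-coordinate of P_3, the parameter along the line is τ = (-7 − 1)/(-2) = 4.
Then a = (-2) + 4·(2) = 6.

6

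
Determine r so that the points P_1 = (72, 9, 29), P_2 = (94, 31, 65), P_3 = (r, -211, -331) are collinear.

-148

Direction P_1P_2 = (22, 22, 36). From the y-coordinate of P_3, the parameter along the line is τ = (-211 − 9)/22 = -10.
Then r = 72 + (-10)·(22) = -148.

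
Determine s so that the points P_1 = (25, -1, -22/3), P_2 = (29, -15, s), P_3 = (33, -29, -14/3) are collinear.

Direction P_1P_3 = (8, -28, 8/3). From the x-coordinate of P_2, the parameter along the line is τ = (29 − 25)/8 = 1/2.
Then s = (-22/3) + 1/2·(8/3) = -6.

-6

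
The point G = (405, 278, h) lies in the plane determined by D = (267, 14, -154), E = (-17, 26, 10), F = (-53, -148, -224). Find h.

158

Coplanarity requires DE · (DF × DG) = 0.
DE = (-284, 12, 164), DF = (-320, -162, -70); the triple product is linear in h with coefficient 49848 and constant term -7875984.
Setting it to zero: h = 158.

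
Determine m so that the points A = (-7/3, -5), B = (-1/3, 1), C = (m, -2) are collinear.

Collinearity: (C − A) must be parallel to (B − A) = (2, 6).
Cross-multiplying the components: (m − (-7/3))·(6) = (3)·(2).
Solving gives m = -4/3.

-4/3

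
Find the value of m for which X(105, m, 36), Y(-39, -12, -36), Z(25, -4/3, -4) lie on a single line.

12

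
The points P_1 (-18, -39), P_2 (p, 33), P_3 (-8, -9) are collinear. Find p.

6

The three points are collinear iff det[P_1P_2; P_1P_3] = 0.
This determinant is linear in p: (30)p + (-180) = 0, so p = 6.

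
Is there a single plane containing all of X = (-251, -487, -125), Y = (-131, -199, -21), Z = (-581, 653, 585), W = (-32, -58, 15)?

Yes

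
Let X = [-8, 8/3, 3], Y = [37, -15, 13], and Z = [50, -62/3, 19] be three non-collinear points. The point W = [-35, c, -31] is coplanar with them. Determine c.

The plane through X, Y, Z has equation −(148/3)x − 140y − (76/3)z = -164/3.
Substituting W: (-140)c + (2512) = -164/3, so c = 55/3.

55/3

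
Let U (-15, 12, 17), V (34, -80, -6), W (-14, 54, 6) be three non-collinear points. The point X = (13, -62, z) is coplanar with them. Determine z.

A normal to the plane is n = UV × UW = (1978, 516, 2150).
X lies in the plane iff n · UX = 0.
This gives (2150)z + (-19350) = 0, so z = 9.

9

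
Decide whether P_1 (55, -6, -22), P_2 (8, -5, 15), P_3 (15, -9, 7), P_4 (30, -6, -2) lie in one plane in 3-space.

The four points are coplanar iff the 3×3 determinant with rows P_1P_2, P_1P_3, P_1P_4 is zero.
Rows: (-47, 1, 37), (-40, -3, 29), (-25, 0, 20).
Expanding along the first row: (-47)(-60) − (1)(-75) + (37)(-75) = 120.
Nonzero ⇒ not coplanar.

No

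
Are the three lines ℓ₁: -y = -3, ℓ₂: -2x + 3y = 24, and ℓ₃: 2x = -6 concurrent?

The three lines meet at one point iff the augmented coefficient matrix [aᵢ bᵢ cᵢ] has rank < 3, i.e. its determinant vanishes.
Here the determinant is -18.
Nonzero, so no common point exists.

No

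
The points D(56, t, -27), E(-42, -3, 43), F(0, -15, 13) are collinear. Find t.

-31

Collinearity requires DE × DF = 0; each component is linear in t.
The x-component gives (30)t + (930) = 0, so t = -31.
The remaining components then also vanish.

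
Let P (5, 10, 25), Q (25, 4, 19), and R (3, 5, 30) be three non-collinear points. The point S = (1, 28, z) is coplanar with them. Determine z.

13

The plane through P, Q, R has equation −60x − 88y − 112z = -3980.
Substituting S: (-112)z + (-2524) = -3980, so z = 13.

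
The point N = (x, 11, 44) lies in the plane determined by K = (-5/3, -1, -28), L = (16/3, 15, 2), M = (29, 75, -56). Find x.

13/3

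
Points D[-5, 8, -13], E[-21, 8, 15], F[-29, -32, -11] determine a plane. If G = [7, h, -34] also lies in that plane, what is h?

8

The plane through D, E, F has equation 1120x − 640y + 640z = -19040.
Substituting G: (-640)h + (-13920) = -19040, so h = 8.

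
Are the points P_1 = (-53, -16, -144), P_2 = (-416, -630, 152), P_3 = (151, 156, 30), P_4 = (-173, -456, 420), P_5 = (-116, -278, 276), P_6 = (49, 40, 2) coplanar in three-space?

No

The plane through P_1, P_2, P_3 has normal n = P_1P_2 × P_1P_3 = (-157748, 123546, 62820) and equation n·P = -2662172.
Checking the remaining points: n·P_4 = -2662172, n·P_5 = 1291300, n·P_6 = -2662172.
Since n·P_5 = 1291300 ≠ -2662172, P_5 is off the plane and the points are not all coplanar.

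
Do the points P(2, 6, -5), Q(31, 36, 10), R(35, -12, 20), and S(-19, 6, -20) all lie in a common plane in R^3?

The four points are coplanar iff the 3×3 determinant with rows PQ, PR, PS is zero.
Rows: (29, 30, 15), (33, -18, 25), (-21, 0, -15).
Expanding along the first row: (29)(270) − (30)(30) + (15)(-378) = 1260.
Nonzero ⇒ not coplanar.

No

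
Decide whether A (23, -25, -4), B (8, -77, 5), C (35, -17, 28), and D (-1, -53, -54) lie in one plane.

A normal to the plane through A, B, C is n = AB × AC = (-1736, 588, 504).
The plane has equation n·P = -56644. For D: n·D = -56644.
Equal, so D lies in the plane and all four are coplanar.

Yes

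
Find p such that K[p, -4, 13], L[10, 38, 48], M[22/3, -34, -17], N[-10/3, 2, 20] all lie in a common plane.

Coplanarity ⇔ det[KL; KM; KN] = 0.
Expanding, this is linear in p: (324)p + (-216) = 0.
So p = 2/3.

2/3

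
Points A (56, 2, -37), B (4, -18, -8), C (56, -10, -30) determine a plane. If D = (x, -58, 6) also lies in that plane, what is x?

32

The plane through A, B, C has equation 208x + 364y + 624z = -10712.
Substituting D: (208)x + (-17368) = -10712, so x = 32.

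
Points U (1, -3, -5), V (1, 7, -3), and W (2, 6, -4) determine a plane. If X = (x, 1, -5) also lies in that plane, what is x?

2

Coplanarity requires UV · (UW × UX) = 0.
UV = (0, 10, 2), UW = (1, 9, 1); the triple product is linear in x with coefficient -8 and constant term 16.
Setting it to zero: x = 2.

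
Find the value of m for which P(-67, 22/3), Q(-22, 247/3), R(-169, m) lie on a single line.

-488/3

The three points are collinear iff det[PQ; PR] = 0.
This determinant is linear in m: (45)m + (7320) = 0, so m = -488/3.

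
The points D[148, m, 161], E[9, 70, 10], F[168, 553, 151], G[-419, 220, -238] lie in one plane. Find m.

The points are coplanar iff DE · (DF × DG) = 0.
Expanding, this is linear in m: (20916)m + (-16690968) = 0.
So m = 798.

798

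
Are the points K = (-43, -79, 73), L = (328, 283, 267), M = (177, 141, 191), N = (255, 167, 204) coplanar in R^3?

Yes

A normal to the plane through K, L, M is n = KL × KM = (36, -1098, 1980).
The plane has equation n·P = 229734. For N: n·N = 229734.
Equal, so N lies in the plane and all four are coplanar.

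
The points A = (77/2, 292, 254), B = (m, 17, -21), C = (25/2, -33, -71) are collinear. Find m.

33/2

Direction AC = (-26, -325, -325). From the y-coordinate of B, the parameter along the line is τ = (17 − 292)/(-325) = 11/13.
Then m = 77/2 + 11/13·(-26) = 33/2.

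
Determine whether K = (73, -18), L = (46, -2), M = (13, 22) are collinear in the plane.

KL = (-27, 16), KM = (-60, 40).
det[KL; KM] = (-27)(40) − (16)(-60) = -120.
The determinant is nonzero, so they are not collinear.

No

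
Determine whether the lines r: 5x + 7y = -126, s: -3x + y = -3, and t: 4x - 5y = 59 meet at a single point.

Intersecting r and s: solving the 2×2 system gives (x, y) = (-105/26, -393/26).
Substitute into t: (4)(-105/26) + (-5)(-393/26) = 1545/26.
But t requires 59 ≠ 1545/26, so the three lines have no common point.

No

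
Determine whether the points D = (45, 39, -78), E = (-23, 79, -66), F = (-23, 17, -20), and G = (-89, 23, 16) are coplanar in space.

With D as base: DE = (-68, 40, 12), DF = (-68, -22, 58), DG = (-134, -16, 94).
DF × DG = (-1140, -1380, -1860).
DE · (DF × DG) = 0.
The scalar triple product vanishes, so the four points are coplanar.

Yes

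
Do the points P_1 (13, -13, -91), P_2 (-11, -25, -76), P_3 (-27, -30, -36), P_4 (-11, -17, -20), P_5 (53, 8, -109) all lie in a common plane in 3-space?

The plane through P_1, P_2, P_3 has normal n = P_1P_2 × P_1P_3 = (-405, 720, -72) and equation n·P = -8073.
Checking the remaining points: n·P_4 = -6345, n·P_5 = -7857.
Since n·P_4 = -6345 ≠ -8073, P_4 is off the plane and the points are not all coplanar.

No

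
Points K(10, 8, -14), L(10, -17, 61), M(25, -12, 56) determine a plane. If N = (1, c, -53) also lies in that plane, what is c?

The plane through K, L, M has equation −250x + 1125y + 375z = 1250.
Substituting N: (1125)c + (-20125) = 1250, so c = 19.

19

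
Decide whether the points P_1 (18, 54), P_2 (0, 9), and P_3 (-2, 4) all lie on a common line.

P_1P_2 = (-18, -45), P_1P_3 = (-20, -50).
Twice the signed area of △P_1P_2P_3 is (-18)(-50) − (-45)(-20) = 0.
The triangle is degenerate (zero area), so the points are collinear.

Yes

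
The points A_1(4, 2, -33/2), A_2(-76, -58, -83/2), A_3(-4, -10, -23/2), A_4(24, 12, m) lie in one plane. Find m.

-4

Normal to plane A_1A_2A_3: n = (-600, 600, 480); plane equation n·P = -9120.
Requiring n·A_4 = -9120: (480)m + (-7200) = -9120.
So m = -4.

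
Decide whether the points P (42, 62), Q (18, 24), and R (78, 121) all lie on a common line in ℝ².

PQ = (-24, -38), PR = (36, 59).
If collinear, PR would be a scalar multiple of PQ. But (-24)·(59) ≠ (-38)·(36) (difference -48), so they are not parallel; the points are not collinear.

No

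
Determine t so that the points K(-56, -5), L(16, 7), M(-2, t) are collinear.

The three points are collinear iff det[KL; KM] = 0.
This determinant is linear in t: (72)t + (-288) = 0, so t = 4.

4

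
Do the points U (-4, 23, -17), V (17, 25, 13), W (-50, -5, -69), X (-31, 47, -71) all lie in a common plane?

A normal to the plane through U, V, W is n = UV × UW = (736, -288, -496).
The plane has equation n·P = -1136. For X: n·X = -1136.
Equal, so X lies in the plane and all four are coplanar.

Yes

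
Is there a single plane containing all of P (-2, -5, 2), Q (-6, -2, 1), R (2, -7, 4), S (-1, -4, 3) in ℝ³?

No

A normal to the plane through P, Q, R is n = PQ × PR = (4, 4, -4).
The plane has equation n·X = -36. For S: n·S = -32.
-32 ≠ -36, so S is off the plane.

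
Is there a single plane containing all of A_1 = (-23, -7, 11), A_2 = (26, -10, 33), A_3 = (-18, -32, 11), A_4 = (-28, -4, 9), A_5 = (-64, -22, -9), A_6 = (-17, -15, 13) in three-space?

The plane through A_1, A_2, A_3 has normal n = A_1A_2 × A_1A_3 = (550, 110, -1210) and equation n·P = -26730.
Checking the remaining points: n·A_4 = -26730, n·A_5 = -26730, n·A_6 = -26730.
All equal -26730, so all 6 points lie in one plane.

Yes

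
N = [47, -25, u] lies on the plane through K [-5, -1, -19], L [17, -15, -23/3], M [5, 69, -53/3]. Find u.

Coplanarity requires KL · (KM × KN) = 0.
KL = (22, -14, 34/3), KM = (10, 70, 4/3); the triple product is linear in u with coefficient 1680 and constant term -12320.
Setting it to zero: u = 22/3.

22/3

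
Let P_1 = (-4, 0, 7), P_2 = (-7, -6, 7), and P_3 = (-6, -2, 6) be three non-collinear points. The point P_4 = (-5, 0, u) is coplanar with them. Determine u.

6

A normal to the plane is n = P_1P_2 × P_1P_3 = (6, -3, -6).
P_4 lies in the plane iff n · P_1P_4 = 0.
This gives (-6)u + (36) = 0, so u = 6.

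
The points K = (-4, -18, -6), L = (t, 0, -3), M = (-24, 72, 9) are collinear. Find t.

-8

Direction KM = (-20, 90, 15). From the y-coordinate of L, the parameter along the line is τ = (0 − (-18))/90 = 1/5.
Then t = (-4) + 1/5·(-20) = -8.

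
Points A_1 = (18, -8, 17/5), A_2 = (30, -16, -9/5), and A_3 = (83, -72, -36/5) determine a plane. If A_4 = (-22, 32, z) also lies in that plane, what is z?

A normal to the plane is n = A_1A_2 × A_1A_3 = (-248, -1054/5, -248).
A_4 lies in the plane iff n · A_1A_4 = 0.
This gives (-248)z + (11656/5) = 0, so z = 47/5.

47/5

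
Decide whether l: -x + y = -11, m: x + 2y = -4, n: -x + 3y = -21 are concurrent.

Yes

Intersecting l and m: solving the 2×2 system gives (x, y) = (6, -5).
Substitute into n: (-1)(6) + (3)(-5) = -21.
This equals -21, so (6, -5) lies on all three lines and they are concurrent.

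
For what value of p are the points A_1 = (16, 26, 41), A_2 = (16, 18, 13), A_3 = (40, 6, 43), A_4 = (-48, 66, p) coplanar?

-11

Normal to plane A_1A_2A_3: n = (-576, -672, 192); plane equation n·P = -18816.
Requiring n·A_4 = -18816: (192)p + (-16704) = -18816.
So p = -11.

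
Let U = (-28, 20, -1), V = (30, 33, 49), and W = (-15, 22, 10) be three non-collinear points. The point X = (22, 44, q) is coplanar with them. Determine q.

45

Coplanarity requires UV · (UW × UX) = 0.
UV = (58, 13, 50), UW = (13, 2, 11); the triple product is linear in q with coefficient -53 and constant term 2385.
Setting it to zero: q = 45.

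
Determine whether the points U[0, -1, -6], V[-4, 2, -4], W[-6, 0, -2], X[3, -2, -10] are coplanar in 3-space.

A normal to the plane through U, V, W is n = UV × UW = (10, 4, 14).
The plane has equation n·P = -88. For X: n·X = -118.
-118 ≠ -88, so X is off the plane.

No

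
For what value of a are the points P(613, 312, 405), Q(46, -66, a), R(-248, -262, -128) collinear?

54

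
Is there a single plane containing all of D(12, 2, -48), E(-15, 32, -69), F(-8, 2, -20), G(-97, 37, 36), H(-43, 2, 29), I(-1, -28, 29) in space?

Yes

The plane through D, E, F has normal n = DE × DF = (840, 1176, 600) and equation n·P = -16368.
Checking the remaining points: n·G = -16368, n·H = -16368, n·I = -16368.
All equal -16368, so all 6 points lie in one plane.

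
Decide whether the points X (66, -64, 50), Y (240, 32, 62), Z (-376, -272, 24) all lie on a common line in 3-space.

XY = (174, 96, 12), XZ = (-442, -208, -26).
Comparing components 3 and 1: (12)(-442) − (174)(-26) = -780 ≠ 0, so XY and XZ are not parallel and the points are not collinear.

No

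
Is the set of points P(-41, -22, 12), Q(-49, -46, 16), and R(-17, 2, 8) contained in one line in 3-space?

No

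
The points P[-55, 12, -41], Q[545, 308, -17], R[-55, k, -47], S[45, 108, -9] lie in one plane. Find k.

2

Normal to plane PQS: n = (7168, -16800, 28000); plane equation n·X = -1743840.
Requiring n·R = -1743840: (-16800)k + (-1710240) = -1743840.
So k = 2.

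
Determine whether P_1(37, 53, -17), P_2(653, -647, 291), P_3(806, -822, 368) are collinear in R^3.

P_1P_2 = (616, -700, 308), P_1P_3 = (769, -875, 385).
P_1P_2 × P_1P_3 = (0, -308, -700).
The cross product is nonzero, so the points do not lie on one line.

No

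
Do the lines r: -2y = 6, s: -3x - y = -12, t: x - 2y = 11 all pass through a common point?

Lines aᵢx + bᵢy = cᵢ with pairwise distinct directions are concurrent exactly when det[aᵢ bᵢ cᵢ] = 0.
Here the determinant is 0.
It vanishes, so the lines are concurrent at (5, -3).

Yes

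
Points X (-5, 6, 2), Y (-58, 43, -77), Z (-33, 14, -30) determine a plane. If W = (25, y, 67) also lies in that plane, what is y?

The plane through X, Y, Z has equation −552x + 516y + 612z = 7080.
Substituting W: (516)y + (27204) = 7080, so y = -39.

-39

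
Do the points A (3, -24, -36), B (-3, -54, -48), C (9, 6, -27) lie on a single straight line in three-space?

AB = (-6, -30, -12), AC = (6, 30, 9).
AB × AC = (90, -18, 0).
The cross product is nonzero, so the points do not lie on one line.

No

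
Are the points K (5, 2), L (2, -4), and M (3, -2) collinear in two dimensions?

Yes

KL = (-3, -6), KM = (-2, -4).
det[KL; KM] = (-3)(-4) − (-6)(-2) = 0.
The determinant is zero, so the points are collinear.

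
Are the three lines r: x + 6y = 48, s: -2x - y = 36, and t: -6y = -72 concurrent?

Intersecting r and s: solving the 2×2 system gives (x, y) = (-24, 12).
Substitute into t: (0)(-24) + (-6)(12) = -72.
This equals -72, so (-24, 12) lies on all three lines and they are concurrent.

Yes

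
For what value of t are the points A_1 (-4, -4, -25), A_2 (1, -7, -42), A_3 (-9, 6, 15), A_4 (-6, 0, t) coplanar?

Normal to plane A_1A_2A_3: n = (50, -115, 35); plane equation n·P = -615.
Requiring n·A_4 = -615: (35)t + (-300) = -615.
So t = -9.

-9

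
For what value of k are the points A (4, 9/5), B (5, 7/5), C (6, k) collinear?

1

Collinearity: (C − A) must be parallel to (B − A) = (1, -2/5).
Cross-multiplying the components: (k − 9/5)·(1) = (2)·(-2/5).
Solving gives k = 1.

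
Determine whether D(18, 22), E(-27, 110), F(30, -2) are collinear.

No

DE = (-45, 88), DF = (12, -24).
Twice the signed area of △DEF is (-45)(-24) − (88)(12) = 24.
The area is nonzero, so the three points are not collinear.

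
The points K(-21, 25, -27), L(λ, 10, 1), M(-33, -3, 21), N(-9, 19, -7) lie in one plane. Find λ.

-24

Normal to plane KMN: n = (-272, 816, 408); plane equation n·P = 15096.
Requiring n·L = 15096: (-272)λ + (8568) = 15096.
So λ = -24.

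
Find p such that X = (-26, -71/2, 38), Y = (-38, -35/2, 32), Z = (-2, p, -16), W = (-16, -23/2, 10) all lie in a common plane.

Coplanarity ⇔ det[XY; XZ; XW] = 0.
Expanding, this is linear in p: (396)p + (-2574) = 0.
So p = 13/2.

13/2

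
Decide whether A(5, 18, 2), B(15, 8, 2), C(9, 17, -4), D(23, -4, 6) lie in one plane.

No

The four points are coplanar iff the 3×3 determinant with rows AB, AC, AD is zero.
Rows: (10, -10, 0), (4, -1, -6), (18, -22, 4).
Expanding along the first row: (10)(-136) − (-10)(124) + (0)(-70) = -120.
Nonzero ⇒ not coplanar.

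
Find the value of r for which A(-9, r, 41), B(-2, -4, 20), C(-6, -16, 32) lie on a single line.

Collinearity requires AB × AC = 0; each component is linear in r.
The x-component gives (-12)r + (-300) = 0, so r = -25.
The remaining components then also vanish.

-25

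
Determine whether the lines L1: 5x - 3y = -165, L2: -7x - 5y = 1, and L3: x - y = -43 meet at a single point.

The three lines meet at one point iff the augmented coefficient matrix [aᵢ bᵢ cᵢ] has rank < 3, i.e. its determinant vanishes.
Here the determinant is 0.
It vanishes, so the lines are concurrent at (-18, 25).

Yes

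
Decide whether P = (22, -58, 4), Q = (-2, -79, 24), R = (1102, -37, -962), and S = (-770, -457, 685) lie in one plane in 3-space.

Yes

A normal to the plane through P, Q, R is n = PQ × PR = (19866, -1584, 22176).
The plane has equation n·X = 617628. For S: n·S = 617628.
Equal, so S lies in the plane and all four are coplanar.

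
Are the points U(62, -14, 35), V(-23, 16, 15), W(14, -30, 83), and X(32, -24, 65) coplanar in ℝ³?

Yes

The four points are coplanar iff the 3×3 determinant with rows UV, UW, UX is zero.
Rows: (-85, 30, -20), (-48, -16, 48), (-30, -10, 30).
Expanding along the first row: (-85)(0) − (30)(0) + (-20)(0) = 0.
Zero determinant ⇒ coplanar.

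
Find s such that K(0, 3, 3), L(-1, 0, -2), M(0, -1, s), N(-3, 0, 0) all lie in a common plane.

The points are coplanar iff KL · (KM × KN) = 0.
Expanding, this is linear in s: (6)s + (30) = 0.
So s = -5.

-5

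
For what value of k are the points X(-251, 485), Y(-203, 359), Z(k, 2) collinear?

The three points are collinear iff det[XY; XZ] = 0.
This determinant is linear in k: (126)k + (8442) = 0, so k = -67.

-67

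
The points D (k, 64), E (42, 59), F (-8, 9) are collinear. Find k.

Collinearity: (D − E) must be parallel to (F − E) = (-50, -50).
Cross-multiplying the components: (k − 42)·(-50) = (5)·(-50).
Solving gives k = 47.

47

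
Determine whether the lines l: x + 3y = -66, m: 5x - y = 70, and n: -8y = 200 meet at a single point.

Yes

Lines aᵢx + bᵢy = cᵢ with pairwise distinct directions are concurrent exactly when det[aᵢ bᵢ cᵢ] = 0.
Here the determinant is 0.
It vanishes, so the lines are concurrent at (9, -25).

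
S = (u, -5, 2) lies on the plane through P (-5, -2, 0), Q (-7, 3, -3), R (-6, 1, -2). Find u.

Coplanarity requires PQ · (PR × PS) = 0.
PQ = (-2, 5, -3), PR = (-1, 3, -2); the triple product is linear in u with coefficient -1 and constant term -4.
Setting it to zero: u = -4.

-4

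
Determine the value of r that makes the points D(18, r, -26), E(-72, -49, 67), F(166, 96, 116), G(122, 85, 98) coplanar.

Coplanarity ⇔ det[DE; DF; DG] = 0.
Expanding, this is linear in r: (-2128)r + (431984) = 0.
So r = 203.

203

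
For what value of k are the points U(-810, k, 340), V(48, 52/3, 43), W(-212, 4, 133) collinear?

Direction VW = (-260, -40/3, 90). From the x-coordinate of U, the parameter along the line is τ = (-810 − 48)/(-260) = 33/10.
Then k = 52/3 + 33/10·(-40/3) = -80/3.

-80/3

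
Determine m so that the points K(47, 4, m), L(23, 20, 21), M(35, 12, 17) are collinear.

13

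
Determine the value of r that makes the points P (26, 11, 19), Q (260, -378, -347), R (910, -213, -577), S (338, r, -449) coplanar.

Coplanarity ⇔ det[PQ; PR; PS] = 0.
Expanding, this is linear in r: (-184080)r + (-87622080) = 0.
So r = -476.

-476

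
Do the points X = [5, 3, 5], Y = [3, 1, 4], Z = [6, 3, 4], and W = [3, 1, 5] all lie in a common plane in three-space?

With X as base: XY = (-2, -2, -1), XZ = (1, 0, -1), XW = (-2, -2, 0).
XZ × XW = (-2, 2, -2).
XY · (XZ × XW) = 2.
Since 2 ≠ 0, the four points are not coplanar.

No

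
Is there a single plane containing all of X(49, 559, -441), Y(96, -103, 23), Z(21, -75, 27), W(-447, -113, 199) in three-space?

The four points are coplanar iff the 3×3 determinant with rows XY, XZ, XW is zero.
Rows: (47, -662, 464), (-28, -634, 468), (-496, -672, 640).
Expanding along the first row: (47)(-91264) − (-662)(214208) + (464)(-295648) = 335616.
Nonzero ⇒ not coplanar.

No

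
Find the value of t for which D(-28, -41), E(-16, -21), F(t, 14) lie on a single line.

5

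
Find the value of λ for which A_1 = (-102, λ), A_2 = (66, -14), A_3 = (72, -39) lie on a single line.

686

The three points are collinear iff det[A_1A_2; A_1A_3] = 0.
This determinant is linear in λ: (6)λ + (-4116) = 0, so λ = 686.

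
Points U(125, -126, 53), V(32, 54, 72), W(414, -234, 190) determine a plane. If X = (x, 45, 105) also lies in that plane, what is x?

90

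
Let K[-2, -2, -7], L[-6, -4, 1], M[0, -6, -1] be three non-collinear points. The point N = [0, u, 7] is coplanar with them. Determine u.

-10

Coplanarity requires KL · (KM × KN) = 0.
KL = (-4, -2, 8), KM = (2, -4, 6); the triple product is linear in u with coefficient 40 and constant term 400.
Setting it to zero: u = -10.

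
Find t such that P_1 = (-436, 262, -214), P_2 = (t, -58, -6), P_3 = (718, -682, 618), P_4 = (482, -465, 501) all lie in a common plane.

-74

Coplanarity ⇔ det[P_1P_2; P_1P_3; P_1P_4] = 0.
Expanding, this is linear in t: (-70096)t + (-5187104) = 0.
So t = -74.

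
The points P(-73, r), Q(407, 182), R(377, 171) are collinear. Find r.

Collinearity: (P − Q) must be parallel to (R − Q) = (-30, -11).
Cross-multiplying the components: (r − 182)·(-30) = (-480)·(-11).
Solving gives r = 6.

6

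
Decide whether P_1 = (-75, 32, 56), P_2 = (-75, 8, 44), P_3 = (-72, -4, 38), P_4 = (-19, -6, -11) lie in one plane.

A normal to the plane through P_1, P_2, P_3 is n = P_1P_2 × P_1P_3 = (0, -36, 72).
The plane has equation n·P = 2880. For P_4: n·P_4 = -576.
-576 ≠ 2880, so P_4 is off the plane.

No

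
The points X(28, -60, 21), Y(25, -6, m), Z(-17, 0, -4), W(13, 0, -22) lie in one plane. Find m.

-24

The points are coplanar iff XY · (XZ × XW) = 0.
Expanding, this is linear in m: (-1800)m + (-43200) = 0.
So m = -24.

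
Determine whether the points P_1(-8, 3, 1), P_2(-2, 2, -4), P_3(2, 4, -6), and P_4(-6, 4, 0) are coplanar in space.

With P_1 as base: P_1P_2 = (6, -1, -5), P_1P_3 = (10, 1, -7), P_1P_4 = (2, 1, -1).
P_1P_3 × P_1P_4 = (6, -4, 8).
P_1P_2 · (P_1P_3 × P_1P_4) = 0.
The scalar triple product vanishes, so the four points are coplanar.

Yes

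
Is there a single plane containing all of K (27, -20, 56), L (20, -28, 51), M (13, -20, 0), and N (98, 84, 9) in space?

The four points are coplanar iff the 3×3 determinant with rows KL, KM, KN is zero.
Rows: (-7, -8, -5), (-14, 0, -56), (71, 104, -47).
Expanding along the first row: (-7)(5824) − (-8)(4634) + (-5)(-1456) = 3584.
Nonzero ⇒ not coplanar.

No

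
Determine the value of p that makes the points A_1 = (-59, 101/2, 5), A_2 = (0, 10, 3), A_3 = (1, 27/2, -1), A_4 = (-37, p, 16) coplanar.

The points are coplanar iff A_1A_2 · (A_1A_3 × A_1A_4) = 0.
Expanding, this is linear in p: (234)p + (-5382) = 0.
So p = 23.

23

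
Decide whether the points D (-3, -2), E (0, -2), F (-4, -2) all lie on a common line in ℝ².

DE = (3, 0), DF = (-1, 0).
Checking proportionality: DF = -1/3·DE, so the vectors are parallel and the points are collinear.

Yes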